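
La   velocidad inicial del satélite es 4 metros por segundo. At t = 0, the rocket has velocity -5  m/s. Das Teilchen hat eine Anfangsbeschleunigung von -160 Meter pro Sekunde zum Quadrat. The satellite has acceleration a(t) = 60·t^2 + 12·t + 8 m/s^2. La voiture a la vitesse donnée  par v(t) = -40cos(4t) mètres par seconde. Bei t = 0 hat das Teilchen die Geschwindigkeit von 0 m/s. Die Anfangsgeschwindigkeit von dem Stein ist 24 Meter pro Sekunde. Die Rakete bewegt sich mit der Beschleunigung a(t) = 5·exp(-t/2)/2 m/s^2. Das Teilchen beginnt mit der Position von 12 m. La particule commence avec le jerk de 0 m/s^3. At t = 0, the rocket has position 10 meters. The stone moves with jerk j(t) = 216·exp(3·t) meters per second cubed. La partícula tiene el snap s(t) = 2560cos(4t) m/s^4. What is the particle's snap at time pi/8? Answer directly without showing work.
The answer is 0.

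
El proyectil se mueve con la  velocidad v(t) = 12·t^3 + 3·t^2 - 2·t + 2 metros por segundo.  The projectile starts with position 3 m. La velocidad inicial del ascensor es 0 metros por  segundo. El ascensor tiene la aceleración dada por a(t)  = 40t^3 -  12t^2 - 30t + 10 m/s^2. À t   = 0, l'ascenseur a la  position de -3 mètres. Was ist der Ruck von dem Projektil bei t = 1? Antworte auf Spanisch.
Debemos derivar nuestra ecuación de la velocidad v(t) = 12·t^3 + 3·t^2 - 2·t + 2 2 veces. Tomando d/dt de v(t), encontramos a(t) = 36·t^2 + 6·t - 2. Derivando la aceleración, obtenemos la sacudida: j(t) = 72·t + 6. Usando j(t) = 72·t + 6 y sustituyendo t = 1, encontramos j = 78.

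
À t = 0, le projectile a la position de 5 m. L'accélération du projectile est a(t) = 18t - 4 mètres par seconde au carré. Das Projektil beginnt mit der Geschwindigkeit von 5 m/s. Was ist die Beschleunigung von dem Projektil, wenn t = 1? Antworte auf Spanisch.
De la ecuación de la aceleración a(t) = 18·t - 4, sustituimos t = 1 para obtener a = 14.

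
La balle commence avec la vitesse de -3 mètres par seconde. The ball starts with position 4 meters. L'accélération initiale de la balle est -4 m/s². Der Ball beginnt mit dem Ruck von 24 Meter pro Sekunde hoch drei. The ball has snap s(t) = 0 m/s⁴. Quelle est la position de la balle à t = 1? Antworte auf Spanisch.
Partiendo del snap s(t) = 0, tomamos 4 integrales. La antiderivada del snap es la sacudida. Usando j(0) = 24, obtenemos j(t) = 24. Integrando la sacudida y usando la condición inicial a(0) = -4, obtenemos a(t) = 24·t - 4. Integrando la aceleración y usando la condición inicial v(0) = -3, obtenemos v(t) = 12·t^2 - 4·t - 3. Tomando ∫v(t)dt y aplicando x(0) = 4, encontramos x(t) = 4·t^3 - 2·t^2 - 3·t + 4. Usando x(t) = 4·t^3 - 2·t^2 - 3·t + 4 y sustituyendo t = 1, encontramos x = 3.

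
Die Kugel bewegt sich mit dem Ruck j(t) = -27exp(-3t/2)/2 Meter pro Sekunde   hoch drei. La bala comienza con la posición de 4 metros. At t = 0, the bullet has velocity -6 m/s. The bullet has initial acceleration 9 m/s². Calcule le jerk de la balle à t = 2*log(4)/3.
En utilisant j(t) = -27·exp(-3·t/2)/2 et en substituant t = 2*log(4)/3, nous trouvons j = -27/8.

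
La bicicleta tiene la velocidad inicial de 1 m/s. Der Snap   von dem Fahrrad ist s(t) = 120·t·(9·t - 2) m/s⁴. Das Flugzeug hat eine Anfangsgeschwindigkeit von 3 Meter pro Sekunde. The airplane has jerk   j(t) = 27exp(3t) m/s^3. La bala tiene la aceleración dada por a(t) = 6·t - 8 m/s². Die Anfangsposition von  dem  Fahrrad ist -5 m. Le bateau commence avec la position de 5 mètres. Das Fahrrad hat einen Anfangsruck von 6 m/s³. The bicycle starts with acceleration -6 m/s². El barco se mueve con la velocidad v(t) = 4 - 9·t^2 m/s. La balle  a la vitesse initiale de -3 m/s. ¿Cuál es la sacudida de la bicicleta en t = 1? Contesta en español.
Necesitamos integrar nuestra ecuación del snap s(t) = 120·t·(9·t - 2) 1 vez. La integral del snap, con j(0) = 6, da la sacudida: j(t) = 360·t^3 - 120·t^2 + 6. Usando j(t) = 360·t^3 - 120·t^2 + 6 y sustituyendo t = 1, encontramos j = 246.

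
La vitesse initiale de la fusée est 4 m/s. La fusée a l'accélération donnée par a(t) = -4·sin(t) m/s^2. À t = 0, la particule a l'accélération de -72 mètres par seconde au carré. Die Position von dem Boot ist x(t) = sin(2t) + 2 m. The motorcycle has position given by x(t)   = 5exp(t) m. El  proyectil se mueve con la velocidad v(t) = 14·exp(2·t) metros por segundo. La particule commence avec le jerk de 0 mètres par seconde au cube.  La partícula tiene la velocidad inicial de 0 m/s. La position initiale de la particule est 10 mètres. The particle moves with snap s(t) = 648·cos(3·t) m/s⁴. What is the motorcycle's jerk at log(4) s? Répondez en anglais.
We must differentiate our position equation x(t) = 5·exp(t) 3 times. Differentiating position, we get velocity: v(t) = 5·exp(t). The derivative of velocity gives acceleration: a(t) = 5·exp(t). Taking d/dt of a(t), we find j(t) = 5·exp(t). From the given jerk equation j(t) = 5·exp(t), we substitute t = log(4) to get j = 20.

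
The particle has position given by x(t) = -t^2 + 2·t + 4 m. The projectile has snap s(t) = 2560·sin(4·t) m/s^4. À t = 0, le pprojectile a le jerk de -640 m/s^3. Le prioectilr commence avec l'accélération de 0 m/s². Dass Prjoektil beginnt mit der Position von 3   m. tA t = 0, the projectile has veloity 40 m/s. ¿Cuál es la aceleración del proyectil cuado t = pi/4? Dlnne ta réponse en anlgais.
We must find the integral of our snap equation s(t) = 2560·sin(4·t) 2 times. Finding the integral of s(t) and using j(0) = -640: j(t) = -640·cos(4·t). The antiderivative of jerk is acceleration. Using a(0) = 0, we get a(t) = -160·sin(4·t). Using a(t) = -160·sin(4·t) and substituting t = pi/4, we find a = 0.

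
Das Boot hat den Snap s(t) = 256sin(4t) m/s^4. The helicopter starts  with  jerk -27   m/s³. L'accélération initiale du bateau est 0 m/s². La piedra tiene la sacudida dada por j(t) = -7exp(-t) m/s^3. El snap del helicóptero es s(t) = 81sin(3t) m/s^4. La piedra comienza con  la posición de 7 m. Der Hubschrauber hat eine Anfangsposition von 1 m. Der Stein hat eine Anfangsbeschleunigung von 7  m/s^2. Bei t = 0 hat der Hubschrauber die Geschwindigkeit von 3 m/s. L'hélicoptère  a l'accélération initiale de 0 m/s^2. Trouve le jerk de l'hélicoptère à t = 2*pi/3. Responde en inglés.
We need to integrate our snap equation s(t) = 81·sin(3·t) 1 time. Taking ∫s(t)dt and applying j(0) = -27, we find j(t) = -27·cos(3·t). From the given jerk equation j(t) = -27·cos(3·t), we substitute t = 2*pi/3 to get j = -27.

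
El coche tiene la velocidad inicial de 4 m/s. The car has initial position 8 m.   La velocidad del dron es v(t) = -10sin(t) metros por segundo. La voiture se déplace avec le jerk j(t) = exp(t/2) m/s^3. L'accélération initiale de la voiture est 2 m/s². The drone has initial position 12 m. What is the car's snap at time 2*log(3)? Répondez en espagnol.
Partiendo de la sacudida j(t) = exp(t/2), tomamos 1 derivada. Tomando d/dt de j(t), encontramos s(t) = exp(t/2)/2. De la ecuación del snap s(t) = exp(t/2)/2, sustituimos t = 2*log(3) para obtener s = 3/2.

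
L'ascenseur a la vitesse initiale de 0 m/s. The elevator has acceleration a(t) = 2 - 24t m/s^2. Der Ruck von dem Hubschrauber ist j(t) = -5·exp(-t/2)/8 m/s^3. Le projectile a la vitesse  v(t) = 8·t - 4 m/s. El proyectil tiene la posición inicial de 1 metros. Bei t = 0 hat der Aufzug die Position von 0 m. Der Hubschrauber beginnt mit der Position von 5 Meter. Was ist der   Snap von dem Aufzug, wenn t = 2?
Wir müssen unsere Gleichung für die Beschleunigung a(t) = 2 - 24·t 2-mal ableiten. Durch Ableiten von der Beschleunigung erhalten wir den Ruck: j(t) = -24. Durch Ableiten von dem Ruck erhalten wir den Snap: s(t) = 0. Mit s(t) = 0 und Einsetzen von t = 2, finden wir s = 0.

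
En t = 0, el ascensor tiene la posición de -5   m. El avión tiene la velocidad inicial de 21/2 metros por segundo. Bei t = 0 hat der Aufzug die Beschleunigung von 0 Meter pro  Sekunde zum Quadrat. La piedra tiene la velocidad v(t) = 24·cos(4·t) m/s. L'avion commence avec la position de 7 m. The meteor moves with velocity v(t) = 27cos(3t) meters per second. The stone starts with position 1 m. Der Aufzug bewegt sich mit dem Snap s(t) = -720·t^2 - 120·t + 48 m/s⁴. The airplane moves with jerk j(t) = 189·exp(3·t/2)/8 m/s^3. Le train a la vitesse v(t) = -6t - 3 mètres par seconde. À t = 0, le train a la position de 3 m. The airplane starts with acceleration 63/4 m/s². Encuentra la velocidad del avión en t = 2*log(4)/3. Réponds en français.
Pour résoudre ceci, nous devons prendre 2 intégrales de notre équation du jerk j(t) = 189·exp(3·t/2)/8. En prenant ∫j(t)dt et en appliquant a(0) = 63/4, nous trouvons a(t) = 63·exp(3·t/2)/4. En prenant ∫a(t)dt et en appliquant v(0) = 21/2, nous trouvons v(t) = 21·exp(3·t/2)/2. Nous avons la vitesse v(t) = 21·exp(3·t/2)/2. En substituant t = 2*log(4)/3: v(2*log(4)/3) = 42.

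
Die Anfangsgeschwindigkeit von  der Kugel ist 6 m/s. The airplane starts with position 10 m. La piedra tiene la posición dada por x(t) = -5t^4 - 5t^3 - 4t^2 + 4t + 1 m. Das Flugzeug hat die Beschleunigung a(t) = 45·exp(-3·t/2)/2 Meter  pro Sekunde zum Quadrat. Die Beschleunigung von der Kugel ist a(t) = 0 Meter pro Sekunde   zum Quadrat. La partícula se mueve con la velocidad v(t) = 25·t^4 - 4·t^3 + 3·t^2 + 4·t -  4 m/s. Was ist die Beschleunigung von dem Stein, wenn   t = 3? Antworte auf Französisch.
Nous devons dériver notre équation de la position x(t) = -5·t^4 - 5·t^3 - 4·t^2 + 4·t + 1 2 fois. En dérivant la position, nous obtenons la vitesse: v(t) = -20·t^3 - 15·t^2 - 8·t + 4. La dérivée de la vitesse donne l'accélération: a(t) = -60·t^2 - 30·t - 8. Nous avons l'accélération a(t) = -60·t^2 - 30·t - 8. En substituant t = 3: a(3) = -638.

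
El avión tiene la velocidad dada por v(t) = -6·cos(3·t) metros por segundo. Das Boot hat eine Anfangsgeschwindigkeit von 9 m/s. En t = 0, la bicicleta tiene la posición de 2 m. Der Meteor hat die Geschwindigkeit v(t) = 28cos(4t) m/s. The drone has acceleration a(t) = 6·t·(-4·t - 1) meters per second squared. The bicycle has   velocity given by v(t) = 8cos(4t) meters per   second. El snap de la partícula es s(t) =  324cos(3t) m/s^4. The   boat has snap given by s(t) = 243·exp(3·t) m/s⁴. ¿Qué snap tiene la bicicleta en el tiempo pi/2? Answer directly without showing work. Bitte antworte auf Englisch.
At t = pi/2, s = 0.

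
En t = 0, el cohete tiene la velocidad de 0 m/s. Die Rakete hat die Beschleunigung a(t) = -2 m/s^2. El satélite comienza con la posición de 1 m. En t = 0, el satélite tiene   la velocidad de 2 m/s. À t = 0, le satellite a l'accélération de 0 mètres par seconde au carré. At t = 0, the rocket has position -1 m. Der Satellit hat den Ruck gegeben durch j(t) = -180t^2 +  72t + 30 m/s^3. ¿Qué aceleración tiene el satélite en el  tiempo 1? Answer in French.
Nous devons trouver la primitive de notre équation du jerk j(t) = -180·t^2 + 72·t + 30 1 fois. La primitive du jerk est l'accélération. En utilisant a(0) = 0, nous obtenons a(t) = 6·t·(-10·t^2 + 6·t + 5). En utilisant a(t) = 6·t·(-10·t^2 + 6·t + 5) et en substituant t = 1, nous trouvons a = 6.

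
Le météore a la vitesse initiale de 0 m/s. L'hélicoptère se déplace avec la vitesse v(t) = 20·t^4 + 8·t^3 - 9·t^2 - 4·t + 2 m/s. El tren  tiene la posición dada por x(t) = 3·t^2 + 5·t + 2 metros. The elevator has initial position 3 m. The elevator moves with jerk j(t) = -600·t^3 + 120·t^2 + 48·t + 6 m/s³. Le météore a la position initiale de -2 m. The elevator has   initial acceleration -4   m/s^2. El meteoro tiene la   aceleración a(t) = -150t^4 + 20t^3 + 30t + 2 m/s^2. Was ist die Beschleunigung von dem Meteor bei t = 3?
Mit a(t) = -150·t^4 + 20·t^3 + 30·t + 2 und Einsetzen von t = 3, finden wir a = -11518.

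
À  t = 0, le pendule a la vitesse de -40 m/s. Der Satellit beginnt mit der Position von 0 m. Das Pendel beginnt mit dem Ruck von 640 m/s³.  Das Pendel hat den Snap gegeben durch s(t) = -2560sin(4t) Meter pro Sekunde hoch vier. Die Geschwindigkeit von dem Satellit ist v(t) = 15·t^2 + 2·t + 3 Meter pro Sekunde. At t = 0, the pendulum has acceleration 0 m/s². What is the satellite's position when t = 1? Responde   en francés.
En partant de la vitesse v(t) = 15·t^2 + 2·t + 3, nous prenons 1 intégrale. La primitive de la vitesse est la position. En utilisant x(0) = 0, nous obtenons x(t) = 5·t^3 + t^2 + 3·t. Nous avons la position x(t) = 5·t^3 + t^2 + 3·t. En substituant t = 1: x(1) = 9.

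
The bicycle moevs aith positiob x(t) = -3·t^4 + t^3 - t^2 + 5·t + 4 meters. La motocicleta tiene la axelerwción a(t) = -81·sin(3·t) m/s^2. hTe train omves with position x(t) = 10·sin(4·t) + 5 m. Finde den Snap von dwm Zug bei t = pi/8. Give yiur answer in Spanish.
Partiendo de la posición x(t) = 10·sin(4·t) + 5, tomamos 4 derivadas. Tomando d/dt de x(t), encontramos v(t) = 40·cos(4·t). La derivada de la velocidad da la aceleración: a(t) = -160·sin(4·t). Tomando d/dt de a(t), encontramos j(t) = -640·cos(4·t). Tomando d/dt de j(t), encontramos s(t) = 2560·sin(4·t). De la ecuación del snap s(t) = 2560·sin(4·t), sustituimos t = pi/8 para obtener s = 2560.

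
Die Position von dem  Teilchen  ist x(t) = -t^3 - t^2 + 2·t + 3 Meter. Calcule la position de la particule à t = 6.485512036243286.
Nous avons la position x(t) = -t^3 - t^2 + 2·t + 3. En substituant t = 6.485512036243286: x(6.485512036243286) = -298.883582923896.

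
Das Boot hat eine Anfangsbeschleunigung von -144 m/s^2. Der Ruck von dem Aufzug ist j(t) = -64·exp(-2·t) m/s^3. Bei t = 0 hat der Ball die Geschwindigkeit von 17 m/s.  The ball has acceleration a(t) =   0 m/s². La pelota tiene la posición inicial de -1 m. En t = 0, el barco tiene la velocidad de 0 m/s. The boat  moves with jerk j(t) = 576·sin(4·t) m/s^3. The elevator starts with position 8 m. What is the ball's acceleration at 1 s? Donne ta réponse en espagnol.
Tenemos la aceleración a(t) = 0. Sustituyendo t = 1: a(1) = 0.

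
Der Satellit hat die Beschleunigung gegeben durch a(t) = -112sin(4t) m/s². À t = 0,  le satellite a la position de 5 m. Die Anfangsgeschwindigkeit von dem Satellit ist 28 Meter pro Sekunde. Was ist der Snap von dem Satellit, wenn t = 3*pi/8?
Wir müssen unsere Gleichung für die Beschleunigung a(t) = -112·sin(4·t) 2-mal ableiten. Durch Ableiten von der Beschleunigung erhalten wir den Ruck: j(t) = -448·cos(4·t). Die Ableitung von dem Ruck ergibt den Snap: s(t) = 1792·sin(4·t). Mit s(t) = 1792·sin(4·t) und Einsetzen von t = 3*pi/8, finden wir s = -1792.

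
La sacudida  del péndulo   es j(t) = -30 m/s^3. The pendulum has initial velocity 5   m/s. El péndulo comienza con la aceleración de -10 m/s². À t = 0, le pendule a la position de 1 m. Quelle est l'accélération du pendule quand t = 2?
Nous devons intégrer notre équation du jerk j(t) = -30 1 fois. En intégrant le jerk et en utilisant la condition initiale a(0) = -10, nous obtenons a(t) = -30·t - 10. De l'équation de l'accélération a(t) = -30·t - 10, nous substituons t = 2 pour obtenir a = -70.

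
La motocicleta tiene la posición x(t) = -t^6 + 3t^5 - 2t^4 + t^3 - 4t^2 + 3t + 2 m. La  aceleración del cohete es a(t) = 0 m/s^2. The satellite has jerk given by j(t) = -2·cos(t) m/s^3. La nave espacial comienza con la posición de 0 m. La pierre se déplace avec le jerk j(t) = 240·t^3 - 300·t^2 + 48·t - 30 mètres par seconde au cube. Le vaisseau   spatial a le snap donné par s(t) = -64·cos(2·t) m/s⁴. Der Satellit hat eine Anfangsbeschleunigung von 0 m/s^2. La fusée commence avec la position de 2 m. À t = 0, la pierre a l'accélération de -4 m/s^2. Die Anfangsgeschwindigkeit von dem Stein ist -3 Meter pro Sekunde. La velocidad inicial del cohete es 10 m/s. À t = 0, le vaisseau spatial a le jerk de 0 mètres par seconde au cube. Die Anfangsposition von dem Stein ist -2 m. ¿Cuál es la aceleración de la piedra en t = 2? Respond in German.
Wir müssen die Stammfunktion unserer Gleichung für den Ruck j(t) = 240·t^3 - 300·t^2 + 48·t - 30 1-mal finden. Die Stammfunktion von dem Ruck, mit a(0) = -4, ergibt die Beschleunigung: a(t) = 60·t^4 - 100·t^3 + 24·t^2 - 30·t - 4. Wir haben die Beschleunigung a(t) = 60·t^4 - 100·t^3 + 24·t^2 - 30·t - 4. Durch Einsetzen von t = 2: a(2) = 192.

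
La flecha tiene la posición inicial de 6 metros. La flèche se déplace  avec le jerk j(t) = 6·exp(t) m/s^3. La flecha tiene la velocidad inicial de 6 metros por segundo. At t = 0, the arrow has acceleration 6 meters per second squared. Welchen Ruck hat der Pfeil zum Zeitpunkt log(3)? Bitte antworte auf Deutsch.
Wir haben den Ruck j(t) = 6·exp(t). Durch Einsetzen von t = log(3): j(log(3)) = 18.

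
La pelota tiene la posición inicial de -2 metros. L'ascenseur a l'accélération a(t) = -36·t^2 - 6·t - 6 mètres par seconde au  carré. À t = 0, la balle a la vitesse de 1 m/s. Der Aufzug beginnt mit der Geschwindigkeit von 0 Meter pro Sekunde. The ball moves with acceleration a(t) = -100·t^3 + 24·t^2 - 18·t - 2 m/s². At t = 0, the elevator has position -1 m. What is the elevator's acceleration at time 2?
From the given acceleration equation a(t) = -36·t^2 - 6·t - 6, we substitute t = 2 to get a = -162.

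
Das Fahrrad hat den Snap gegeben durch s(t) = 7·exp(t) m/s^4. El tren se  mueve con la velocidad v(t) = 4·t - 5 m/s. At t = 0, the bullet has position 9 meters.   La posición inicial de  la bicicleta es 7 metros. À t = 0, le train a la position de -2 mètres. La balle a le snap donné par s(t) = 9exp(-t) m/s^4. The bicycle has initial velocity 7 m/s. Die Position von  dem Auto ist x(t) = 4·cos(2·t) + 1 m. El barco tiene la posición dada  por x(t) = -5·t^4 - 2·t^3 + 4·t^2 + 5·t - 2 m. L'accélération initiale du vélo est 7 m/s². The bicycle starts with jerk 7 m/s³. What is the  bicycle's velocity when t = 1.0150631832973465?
We need to integrate our snap equation s(t) = 7·exp(t) 3 times. The integral of snap is jerk. Using j(0) = 7, we get j(t) = 7·exp(t). Taking ∫j(t)dt and applying a(0) = 7, we find a(t) = 7·exp(t). The integral of acceleration is velocity. Using v(0) = 7, we get v(t) = 7·exp(t). From the given velocity equation v(t) = 7·exp(t), we substitute t = 1.0150631832973465 to get v = 19.3167642399360.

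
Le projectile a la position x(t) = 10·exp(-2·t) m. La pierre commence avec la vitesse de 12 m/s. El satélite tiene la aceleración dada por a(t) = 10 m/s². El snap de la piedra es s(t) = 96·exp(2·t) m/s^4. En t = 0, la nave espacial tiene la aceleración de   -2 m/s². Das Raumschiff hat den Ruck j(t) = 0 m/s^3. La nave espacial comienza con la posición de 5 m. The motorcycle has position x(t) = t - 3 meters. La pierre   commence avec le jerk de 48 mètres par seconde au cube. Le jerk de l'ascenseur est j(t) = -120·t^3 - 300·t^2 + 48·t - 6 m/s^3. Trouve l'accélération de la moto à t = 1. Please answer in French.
Nous devons dériver notre équation de la position x(t) = t - 3 2 fois. En dérivant la position, nous obtenons la vitesse: v(t) = 1. En dérivant la vitesse, nous obtenons l'accélération: a(t) = 0. De l'équation de l'accélération a(t) = 0, nous substituons t = 1 pour obtenir a = 0.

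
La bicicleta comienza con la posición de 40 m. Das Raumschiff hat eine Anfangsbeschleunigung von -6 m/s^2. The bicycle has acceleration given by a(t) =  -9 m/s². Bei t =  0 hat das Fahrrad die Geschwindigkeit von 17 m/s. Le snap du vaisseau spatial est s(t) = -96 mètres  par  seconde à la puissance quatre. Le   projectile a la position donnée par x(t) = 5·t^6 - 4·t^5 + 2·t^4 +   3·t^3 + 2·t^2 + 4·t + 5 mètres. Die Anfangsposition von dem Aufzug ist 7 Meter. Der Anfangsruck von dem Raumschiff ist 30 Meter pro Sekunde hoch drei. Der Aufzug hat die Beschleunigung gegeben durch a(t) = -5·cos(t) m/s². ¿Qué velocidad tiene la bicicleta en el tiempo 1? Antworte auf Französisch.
Nous devons trouver la primitive de notre équation de l'accélération a(t) = -9 1 fois. L'intégrale de l'accélération, avec v(0) = 17, donne la vitesse: v(t) = 17 - 9·t. De l'équation de la vitesse v(t) = 17 - 9·t, nous substituons t = 1 pour obtenir v = 8.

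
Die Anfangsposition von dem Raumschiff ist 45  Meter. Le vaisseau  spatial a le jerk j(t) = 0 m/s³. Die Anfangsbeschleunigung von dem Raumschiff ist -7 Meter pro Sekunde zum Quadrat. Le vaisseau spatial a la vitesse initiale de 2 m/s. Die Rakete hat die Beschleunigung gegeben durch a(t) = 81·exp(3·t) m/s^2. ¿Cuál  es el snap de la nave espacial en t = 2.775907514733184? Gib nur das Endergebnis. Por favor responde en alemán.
Bei t = 2.775907514733184, s = 0.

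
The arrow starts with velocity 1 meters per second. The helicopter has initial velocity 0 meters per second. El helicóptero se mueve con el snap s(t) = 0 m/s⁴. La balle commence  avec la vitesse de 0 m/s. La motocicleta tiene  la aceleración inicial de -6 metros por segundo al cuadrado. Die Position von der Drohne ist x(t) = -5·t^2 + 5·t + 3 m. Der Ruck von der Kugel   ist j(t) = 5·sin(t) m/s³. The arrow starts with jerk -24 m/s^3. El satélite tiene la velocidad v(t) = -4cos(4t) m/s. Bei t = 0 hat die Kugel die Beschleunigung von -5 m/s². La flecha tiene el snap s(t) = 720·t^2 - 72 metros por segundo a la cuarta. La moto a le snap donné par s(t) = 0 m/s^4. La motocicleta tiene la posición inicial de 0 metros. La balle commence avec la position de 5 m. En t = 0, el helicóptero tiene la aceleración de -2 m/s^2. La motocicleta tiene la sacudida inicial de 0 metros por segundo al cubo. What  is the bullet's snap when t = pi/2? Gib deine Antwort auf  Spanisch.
Para resolver esto, necesitamos tomar 1 derivada de nuestra ecuación de la sacudida j(t) = 5·sin(t). Tomando d/dt de j(t), encontramos s(t) = 5·cos(t). Tenemos el snap s(t) = 5·cos(t). Sustituyendo t = pi/2: s(pi/2) = 0.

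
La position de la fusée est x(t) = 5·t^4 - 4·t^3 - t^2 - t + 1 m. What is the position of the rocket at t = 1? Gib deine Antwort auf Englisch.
Using x(t) = 5·t^4 - 4·t^3 - t^2 - t + 1 and substituting t = 1, we find x = 0.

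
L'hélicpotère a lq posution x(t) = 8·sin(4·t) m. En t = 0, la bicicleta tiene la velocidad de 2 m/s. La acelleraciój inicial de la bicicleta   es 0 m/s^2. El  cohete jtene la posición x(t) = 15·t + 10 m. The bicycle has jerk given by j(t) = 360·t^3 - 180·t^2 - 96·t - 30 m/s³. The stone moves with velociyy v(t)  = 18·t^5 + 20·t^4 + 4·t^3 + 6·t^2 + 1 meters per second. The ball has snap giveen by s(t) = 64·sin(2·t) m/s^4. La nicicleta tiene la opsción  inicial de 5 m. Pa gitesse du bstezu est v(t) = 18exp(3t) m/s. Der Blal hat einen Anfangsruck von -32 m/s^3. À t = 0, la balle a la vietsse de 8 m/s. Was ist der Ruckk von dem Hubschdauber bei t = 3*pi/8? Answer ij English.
We must differentiate our position equation x(t) = 8·sin(4·t) 3 times. Differentiating position, we get velocity: v(t) = 32·cos(4·t). Differentiating velocity, we get acceleration: a(t) = -128·sin(4·t). Taking d/dt of a(t), we find j(t) = -512·cos(4·t). From the given jerk equation j(t) = -512·cos(4·t), we substitute t = 3*pi/8 to get j = 0.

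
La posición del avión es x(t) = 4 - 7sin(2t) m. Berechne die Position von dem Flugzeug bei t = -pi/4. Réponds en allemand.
Mit x(t) = 4 - 7·sin(2·t) und Einsetzen von t = -pi/4, finden wir x = 11.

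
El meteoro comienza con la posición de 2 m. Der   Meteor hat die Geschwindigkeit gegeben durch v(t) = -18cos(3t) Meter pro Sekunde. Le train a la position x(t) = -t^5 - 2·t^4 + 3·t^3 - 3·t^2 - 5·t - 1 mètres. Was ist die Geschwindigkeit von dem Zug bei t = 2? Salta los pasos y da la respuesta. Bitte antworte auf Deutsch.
Bei t = 2, v = -125.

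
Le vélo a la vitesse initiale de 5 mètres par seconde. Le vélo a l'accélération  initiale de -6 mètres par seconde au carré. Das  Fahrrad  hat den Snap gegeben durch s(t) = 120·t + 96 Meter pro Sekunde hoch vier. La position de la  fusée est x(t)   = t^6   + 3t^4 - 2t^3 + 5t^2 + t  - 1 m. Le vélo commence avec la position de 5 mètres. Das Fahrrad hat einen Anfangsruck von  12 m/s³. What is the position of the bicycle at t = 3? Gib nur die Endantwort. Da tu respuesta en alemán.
Die Antwort ist 614.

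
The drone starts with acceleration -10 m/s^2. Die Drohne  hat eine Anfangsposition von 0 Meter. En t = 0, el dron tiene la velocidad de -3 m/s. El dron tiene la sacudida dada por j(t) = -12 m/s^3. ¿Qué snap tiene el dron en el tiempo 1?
Para resolver esto, necesitamos tomar 1 derivada de nuestra ecuación de la sacudida j(t) = -12. La derivada de la sacudida da el snap: s(t) = 0. De la ecuación del snap s(t) = 0, sustituimos t = 1 para obtener s = 0.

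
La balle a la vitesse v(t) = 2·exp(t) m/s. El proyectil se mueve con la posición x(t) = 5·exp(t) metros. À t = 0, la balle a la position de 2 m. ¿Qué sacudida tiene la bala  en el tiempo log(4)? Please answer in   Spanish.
Para resolver esto, necesitamos tomar 2 derivadas de nuestra ecuación de la velocidad v(t) = 2·exp(t). Tomando d/dt de v(t), encontramos a(t) = 2·exp(t). La derivada de la aceleración da la sacudida: j(t) = 2·exp(t). De la ecuación de la sacudida j(t) = 2·exp(t), sustituimos t = log(4) para obtener j = 8.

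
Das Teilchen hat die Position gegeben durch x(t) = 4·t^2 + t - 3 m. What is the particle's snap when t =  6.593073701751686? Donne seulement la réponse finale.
s(6.593073701751686) = 0.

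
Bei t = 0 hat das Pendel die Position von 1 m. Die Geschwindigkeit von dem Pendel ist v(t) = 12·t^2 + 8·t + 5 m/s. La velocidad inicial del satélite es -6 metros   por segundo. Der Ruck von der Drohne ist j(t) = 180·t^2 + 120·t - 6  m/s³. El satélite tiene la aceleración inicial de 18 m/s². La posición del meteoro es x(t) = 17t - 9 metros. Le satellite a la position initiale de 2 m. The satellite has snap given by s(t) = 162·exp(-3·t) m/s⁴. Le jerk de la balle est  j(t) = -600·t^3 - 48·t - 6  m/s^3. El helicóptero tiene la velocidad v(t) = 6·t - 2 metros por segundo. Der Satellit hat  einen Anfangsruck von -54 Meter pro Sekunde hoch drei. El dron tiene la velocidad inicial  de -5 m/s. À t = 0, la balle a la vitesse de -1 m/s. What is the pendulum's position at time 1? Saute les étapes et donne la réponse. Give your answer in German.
Die Antwort ist 14.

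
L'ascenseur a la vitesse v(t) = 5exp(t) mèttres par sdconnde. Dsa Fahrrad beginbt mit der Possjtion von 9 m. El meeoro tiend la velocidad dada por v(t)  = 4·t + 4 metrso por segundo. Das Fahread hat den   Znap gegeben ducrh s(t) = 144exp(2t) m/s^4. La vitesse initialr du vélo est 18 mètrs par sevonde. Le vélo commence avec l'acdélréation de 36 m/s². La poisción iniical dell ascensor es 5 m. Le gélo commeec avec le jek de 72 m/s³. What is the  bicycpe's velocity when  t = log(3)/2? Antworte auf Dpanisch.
Partiendo del snap s(t) = 144·exp(2·t), tomamos 3 antiderivadas. Integrando el snap y usando la condición inicial j(0) = 72, obtenemos j(t) = 72·exp(2·t). Tomando ∫j(t)dt y aplicando a(0) = 36, encontramos a(t) = 36·exp(2·t). La antiderivada de la aceleración, con v(0) = 18, da la velocidad: v(t) = 18·exp(2·t). De la ecuación de la velocidad v(t) = 18·exp(2·t), sustituimos t = log(3)/2 para obtener v = 54.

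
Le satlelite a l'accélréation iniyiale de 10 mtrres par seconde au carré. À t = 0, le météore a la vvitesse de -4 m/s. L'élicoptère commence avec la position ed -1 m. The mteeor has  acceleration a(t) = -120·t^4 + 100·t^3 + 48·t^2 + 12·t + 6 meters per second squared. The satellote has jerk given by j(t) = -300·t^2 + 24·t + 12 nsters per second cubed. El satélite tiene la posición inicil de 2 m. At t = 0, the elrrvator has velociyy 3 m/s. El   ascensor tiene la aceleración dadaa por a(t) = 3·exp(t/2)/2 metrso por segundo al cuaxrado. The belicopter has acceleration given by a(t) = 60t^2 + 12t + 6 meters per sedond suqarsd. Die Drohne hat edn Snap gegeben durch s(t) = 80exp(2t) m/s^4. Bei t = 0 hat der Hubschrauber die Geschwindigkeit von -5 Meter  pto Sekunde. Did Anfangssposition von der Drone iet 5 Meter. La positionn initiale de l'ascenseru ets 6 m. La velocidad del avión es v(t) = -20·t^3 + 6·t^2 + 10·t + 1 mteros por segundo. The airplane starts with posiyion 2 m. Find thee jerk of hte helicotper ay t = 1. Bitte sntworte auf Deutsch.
Ausgehend von der Beschleunigung a(t) = 60·t^2 + 12·t + 6, nehmen wir 1 Ableitung. Die Ableitung von der Beschleunigung ergibt den Ruck: j(t) = 120·t + 12. Aus der Gleichung für den Ruck j(t) = 120·t + 12, setzen wir t = 1 ein und erhalten j = 132.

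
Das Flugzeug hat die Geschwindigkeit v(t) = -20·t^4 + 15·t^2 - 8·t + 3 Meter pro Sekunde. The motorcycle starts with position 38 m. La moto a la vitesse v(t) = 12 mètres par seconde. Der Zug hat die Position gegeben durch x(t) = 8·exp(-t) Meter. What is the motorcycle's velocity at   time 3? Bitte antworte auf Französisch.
De l'équation de la vitesse v(t) = 12, nous substituons t = 3 pour obtenir v = 12.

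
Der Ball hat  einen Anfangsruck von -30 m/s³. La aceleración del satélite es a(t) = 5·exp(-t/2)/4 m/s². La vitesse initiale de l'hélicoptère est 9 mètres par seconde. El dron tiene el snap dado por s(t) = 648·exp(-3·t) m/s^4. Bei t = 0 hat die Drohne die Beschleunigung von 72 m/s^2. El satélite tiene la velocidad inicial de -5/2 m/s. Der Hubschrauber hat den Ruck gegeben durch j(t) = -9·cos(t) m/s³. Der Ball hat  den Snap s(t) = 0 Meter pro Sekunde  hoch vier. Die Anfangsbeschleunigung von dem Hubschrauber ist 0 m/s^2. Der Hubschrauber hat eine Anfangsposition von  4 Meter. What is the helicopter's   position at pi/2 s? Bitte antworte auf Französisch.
Nous devons trouver l'intégrale de notre équation du jerk j(t) = -9·cos(t) 3 fois. La primitive du jerk, avec a(0) = 0, donne l'accélération: a(t) = -9·sin(t). L'intégrale de l'accélération, avec v(0) = 9, donne la vitesse: v(t) = 9·cos(t). L'intégrale de la vitesse, avec x(0) = 4, donne la position: x(t) = 9·sin(t) + 4. En utilisant x(t) = 9·sin(t) + 4 et en substituant t = pi/2, nous trouvons x = 13.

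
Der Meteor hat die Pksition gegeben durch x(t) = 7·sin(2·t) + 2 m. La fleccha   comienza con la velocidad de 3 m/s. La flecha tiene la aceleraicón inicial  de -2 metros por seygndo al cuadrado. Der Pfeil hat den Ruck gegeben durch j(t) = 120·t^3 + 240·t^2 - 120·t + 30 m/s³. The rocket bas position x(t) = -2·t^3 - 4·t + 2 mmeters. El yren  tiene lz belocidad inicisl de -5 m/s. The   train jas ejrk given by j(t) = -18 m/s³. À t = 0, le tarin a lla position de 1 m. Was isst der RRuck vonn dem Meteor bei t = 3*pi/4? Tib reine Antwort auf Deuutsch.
Um dies zu lösen, müssen wir 3 Ableitungen unserer Gleichung für die Position x(t) = 7·sin(2·t) + 2 nehmen. Durch Ableiten von der Position erhalten wir die Geschwindigkeit: v(t) = 14·cos(2·t). Die Ableitung von der Geschwindigkeit ergibt die Beschleunigung: a(t) = -28·sin(2·t). Durch Ableiten von der Beschleunigung erhalten wir den Ruck: j(t) = -56·cos(2·t). Aus der Gleichung für den Ruck j(t) = -56·cos(2·t), setzen wir t = 3*pi/4 ein und erhalten j = 0.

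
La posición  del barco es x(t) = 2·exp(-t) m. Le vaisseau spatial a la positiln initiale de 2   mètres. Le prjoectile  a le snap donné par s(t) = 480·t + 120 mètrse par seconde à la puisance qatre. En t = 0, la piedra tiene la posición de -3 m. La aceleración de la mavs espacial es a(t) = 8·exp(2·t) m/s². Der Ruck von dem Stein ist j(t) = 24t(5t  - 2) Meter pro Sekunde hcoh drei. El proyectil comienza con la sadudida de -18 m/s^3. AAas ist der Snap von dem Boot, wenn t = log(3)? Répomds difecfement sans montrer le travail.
Die Antwort ist 2/3.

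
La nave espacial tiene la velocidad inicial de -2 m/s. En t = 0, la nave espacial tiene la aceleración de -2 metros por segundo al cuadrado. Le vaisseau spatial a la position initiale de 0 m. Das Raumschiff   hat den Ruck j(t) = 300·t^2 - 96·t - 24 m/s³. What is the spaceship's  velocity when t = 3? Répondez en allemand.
Um dies zu lösen, müssen wir 2 Stammfunktionen unserer Gleichung für den Ruck j(t) = 300·t^2 - 96·t - 24 finden. Mit ∫j(t)dt und Anwendung von a(0) = -2, finden wir a(t) = 100·t^3 - 48·t^2 - 24·t - 2. Die Stammfunktion von der Beschleunigung ist die Geschwindigkeit. Mit v(0) = -2 erhalten wir v(t) = 25·t^4 - 16·t^3 - 12·t^2 - 2·t - 2. Mit v(t) = 25·t^4 - 16·t^3 - 12·t^2 - 2·t - 2 und Einsetzen von t = 3, finden wir v = 1477.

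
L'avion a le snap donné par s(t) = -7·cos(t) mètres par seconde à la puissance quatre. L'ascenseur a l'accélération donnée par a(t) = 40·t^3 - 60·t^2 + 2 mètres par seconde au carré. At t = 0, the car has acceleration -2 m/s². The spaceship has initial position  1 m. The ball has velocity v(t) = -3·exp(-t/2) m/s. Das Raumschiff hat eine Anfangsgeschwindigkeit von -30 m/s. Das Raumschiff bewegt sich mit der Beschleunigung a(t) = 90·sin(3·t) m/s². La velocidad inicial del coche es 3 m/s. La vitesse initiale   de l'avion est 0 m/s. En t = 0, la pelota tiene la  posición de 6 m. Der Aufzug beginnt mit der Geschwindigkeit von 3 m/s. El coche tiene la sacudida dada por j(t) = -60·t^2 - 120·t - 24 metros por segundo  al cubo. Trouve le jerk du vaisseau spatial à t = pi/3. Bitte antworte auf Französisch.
Pour résoudre ceci, nous devons prendre 1 dérivée de notre équation de l'accélération a(t) = 90·sin(3·t). La dérivée de l'accélération donne le jerk: j(t) = 270·cos(3·t). Nous avons le jerk j(t) = 270·cos(3·t). En substituant t = pi/3: j(pi/3) = -270.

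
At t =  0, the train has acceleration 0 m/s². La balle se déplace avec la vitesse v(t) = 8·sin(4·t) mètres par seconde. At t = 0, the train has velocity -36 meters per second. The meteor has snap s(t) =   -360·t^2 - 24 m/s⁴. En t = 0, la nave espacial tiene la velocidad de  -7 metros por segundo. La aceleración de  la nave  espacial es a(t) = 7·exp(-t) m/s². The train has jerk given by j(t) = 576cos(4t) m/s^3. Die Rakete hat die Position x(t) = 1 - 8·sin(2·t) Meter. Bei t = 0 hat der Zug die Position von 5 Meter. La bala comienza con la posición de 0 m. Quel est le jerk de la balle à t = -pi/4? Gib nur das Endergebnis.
La réponse est 0.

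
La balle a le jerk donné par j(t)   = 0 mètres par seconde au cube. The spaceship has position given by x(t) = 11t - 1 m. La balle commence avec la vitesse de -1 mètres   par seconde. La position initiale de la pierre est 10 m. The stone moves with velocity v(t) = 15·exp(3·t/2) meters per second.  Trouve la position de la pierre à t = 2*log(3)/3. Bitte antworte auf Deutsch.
Wir müssen die Stammfunktion unserer Gleichung für die Geschwindigkeit v(t) = 15·exp(3·t/2) 1-mal finden. Mit ∫v(t)dt und Anwendung von x(0) = 10, finden wir x(t) = 10·exp(3·t/2). Mit x(t) = 10·exp(3·t/2) und Einsetzen von t = 2*log(3)/3, finden wir x = 30.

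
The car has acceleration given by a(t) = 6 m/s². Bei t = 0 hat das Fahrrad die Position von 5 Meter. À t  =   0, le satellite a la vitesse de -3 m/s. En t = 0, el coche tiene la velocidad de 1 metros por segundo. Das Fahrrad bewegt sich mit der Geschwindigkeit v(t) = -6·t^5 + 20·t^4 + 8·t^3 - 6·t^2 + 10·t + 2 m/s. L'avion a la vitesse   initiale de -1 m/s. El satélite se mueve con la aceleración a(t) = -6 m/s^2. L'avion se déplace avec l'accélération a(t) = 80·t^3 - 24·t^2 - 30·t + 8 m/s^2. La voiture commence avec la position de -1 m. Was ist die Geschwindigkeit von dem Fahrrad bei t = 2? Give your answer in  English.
Using v(t) = -6·t^5 + 20·t^4 + 8·t^3 - 6·t^2 + 10·t + 2 and substituting t = 2, we find v = 190.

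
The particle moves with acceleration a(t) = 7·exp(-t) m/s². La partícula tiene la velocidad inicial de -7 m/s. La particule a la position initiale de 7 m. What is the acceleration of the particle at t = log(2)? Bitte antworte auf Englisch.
From the given acceleration equation a(t) = 7·exp(-t), we substitute t = log(2) to get a = 7/2.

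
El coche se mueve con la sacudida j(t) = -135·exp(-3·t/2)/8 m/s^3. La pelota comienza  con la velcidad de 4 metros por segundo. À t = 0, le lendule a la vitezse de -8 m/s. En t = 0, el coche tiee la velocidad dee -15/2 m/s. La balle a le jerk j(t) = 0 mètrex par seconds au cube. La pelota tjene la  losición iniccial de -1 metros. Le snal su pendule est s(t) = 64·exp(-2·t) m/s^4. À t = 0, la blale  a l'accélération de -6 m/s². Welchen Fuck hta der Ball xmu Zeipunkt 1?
Aus der Gleichung für den Ruck j(t) = 0, setzen wir t = 1 ein und erhalten j = 0.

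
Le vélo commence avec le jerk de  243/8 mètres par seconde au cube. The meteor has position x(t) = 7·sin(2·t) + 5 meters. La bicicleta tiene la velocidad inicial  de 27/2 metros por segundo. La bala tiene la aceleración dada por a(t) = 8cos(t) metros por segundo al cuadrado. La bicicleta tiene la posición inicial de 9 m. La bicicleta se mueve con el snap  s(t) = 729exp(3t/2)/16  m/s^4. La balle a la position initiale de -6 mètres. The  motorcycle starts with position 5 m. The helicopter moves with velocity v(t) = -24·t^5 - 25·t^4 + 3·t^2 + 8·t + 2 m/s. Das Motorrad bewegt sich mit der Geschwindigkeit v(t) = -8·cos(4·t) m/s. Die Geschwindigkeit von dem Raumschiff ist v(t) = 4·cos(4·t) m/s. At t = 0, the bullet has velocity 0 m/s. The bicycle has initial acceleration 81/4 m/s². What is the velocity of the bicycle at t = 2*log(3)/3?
To find the answer, we compute 3 antiderivatives of s(t) = 729·exp(3·t/2)/16. The antiderivative of snap, with j(0) = 243/8, gives jerk: j(t) = 243·exp(3·t/2)/8. Integrating jerk and using the initial condition a(0) = 81/4, we get a(t) = 81·exp(3·t/2)/4. The integral of acceleration, with v(0) = 27/2, gives velocity: v(t) = 27·exp(3·t/2)/2. We have velocity v(t) = 27·exp(3·t/2)/2. Substituting t = 2*log(3)/3: v(2*log(3)/3) = 81/2.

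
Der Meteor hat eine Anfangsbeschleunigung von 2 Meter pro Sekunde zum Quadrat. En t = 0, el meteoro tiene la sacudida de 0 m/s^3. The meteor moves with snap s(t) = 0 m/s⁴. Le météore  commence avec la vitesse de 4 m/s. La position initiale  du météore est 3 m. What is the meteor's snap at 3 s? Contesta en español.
Tenemos el snap s(t) = 0. Sustituyendo t = 3: s(3) = 0.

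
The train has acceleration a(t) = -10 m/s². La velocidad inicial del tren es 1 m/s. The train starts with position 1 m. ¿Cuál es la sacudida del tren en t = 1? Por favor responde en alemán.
Wir müssen unsere Gleichung für die Beschleunigung a(t) = -10 1-mal ableiten. Die Ableitung von der Beschleunigung ergibt den Ruck: j(t) = 0. Aus der Gleichung für den Ruck j(t) = 0, setzen wir t = 1 ein und erhalten j = 0.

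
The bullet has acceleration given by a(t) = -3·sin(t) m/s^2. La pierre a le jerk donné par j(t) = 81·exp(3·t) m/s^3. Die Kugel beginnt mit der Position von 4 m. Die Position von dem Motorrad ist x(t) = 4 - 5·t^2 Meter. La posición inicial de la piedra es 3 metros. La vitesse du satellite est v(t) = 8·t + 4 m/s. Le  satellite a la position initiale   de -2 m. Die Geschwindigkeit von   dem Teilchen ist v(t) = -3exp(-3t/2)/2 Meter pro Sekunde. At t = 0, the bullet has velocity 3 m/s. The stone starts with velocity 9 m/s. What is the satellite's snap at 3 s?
To solve this, we need to take 3 derivatives of our velocity equation v(t) = 8·t + 4. Differentiating velocity, we get acceleration: a(t) = 8. Differentiating acceleration, we get jerk: j(t) = 0. The derivative of jerk gives snap: s(t) = 0. We have snap s(t) = 0. Substituting t = 3: s(3) = 0.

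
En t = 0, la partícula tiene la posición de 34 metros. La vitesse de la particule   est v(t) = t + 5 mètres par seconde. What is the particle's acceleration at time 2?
To solve this, we need to take 1 derivative of our velocity equation v(t) = t + 5. Differentiating velocity, we get acceleration: a(t) = 1. From the given acceleration equation a(t) = 1, we substitute t = 2 to get a = 1.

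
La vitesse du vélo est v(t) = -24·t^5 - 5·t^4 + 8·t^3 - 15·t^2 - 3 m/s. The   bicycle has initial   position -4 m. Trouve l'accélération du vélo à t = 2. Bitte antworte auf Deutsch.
Um dies zu lösen, müssen wir 1 Ableitung unserer Gleichung für die Geschwindigkeit v(t) = -24·t^5 - 5·t^4 + 8·t^3 - 15·t^2 - 3 nehmen. Die Ableitung von der Geschwindigkeit ergibt die Beschleunigung: a(t) = -120·t^4 - 20·t^3 + 24·t^2 - 30·t. Mit a(t) = -120·t^4 - 20·t^3 + 24·t^2 - 30·t und Einsetzen von t = 2, finden wir a = -2044.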